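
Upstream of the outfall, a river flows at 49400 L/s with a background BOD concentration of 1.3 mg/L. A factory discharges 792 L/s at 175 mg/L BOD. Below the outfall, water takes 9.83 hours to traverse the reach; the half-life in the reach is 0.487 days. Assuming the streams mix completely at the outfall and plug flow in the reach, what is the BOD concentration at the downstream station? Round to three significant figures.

Conservation of mass: C = (49400·1.300 + 792.0·175.0) / 50190 = 202800/50190 = 4.041 mg/L.
Half-life 0.487 d → k = ln 2 / 0.487 = 1.423 d⁻¹.
After decay, C = 4.041 × e^(−kt) = 4.041 × 0.5582 = 2.256 mg/L.

2.26 mg/L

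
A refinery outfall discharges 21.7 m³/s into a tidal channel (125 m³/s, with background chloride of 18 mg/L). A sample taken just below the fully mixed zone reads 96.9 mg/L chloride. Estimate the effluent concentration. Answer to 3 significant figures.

Mass balance: 125.0·18.00 + 21.70·Cₑ = 146.7·96.90
→ Cₑ = (146.7·96.90 − 125.0·18.00) / 21.70 = 551.4 mg/L.

551 mg/L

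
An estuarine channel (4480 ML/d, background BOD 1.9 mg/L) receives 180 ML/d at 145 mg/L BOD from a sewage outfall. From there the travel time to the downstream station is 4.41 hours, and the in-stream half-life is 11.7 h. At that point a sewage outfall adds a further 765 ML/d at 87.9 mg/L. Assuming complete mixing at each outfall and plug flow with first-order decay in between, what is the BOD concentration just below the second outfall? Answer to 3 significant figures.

17.3 mg/L

Mixed concentration C = ΣQC/ΣQ = (4480·1.900 + 180.0·145.0) / 4660 = 34610/4660 = 7.427 mg/L; combined flow 4660 ML/d.
Half-life 11.7 h → k = ln 2 / 11.7 = 0.05924 h⁻¹ = 1.422 d⁻¹.
Decay over the reach: 7.427·exp(−kt) = 7.427·0.7701 = 5.720 mg/L.
At the second outfall, C = (4660·5.720 + 765.0·87.90) / (4660 + 765.0) = 17.31 mg/L.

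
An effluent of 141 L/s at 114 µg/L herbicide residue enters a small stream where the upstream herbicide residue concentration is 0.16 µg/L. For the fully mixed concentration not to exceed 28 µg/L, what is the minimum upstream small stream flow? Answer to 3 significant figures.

Set C_mix = 28: (Q·0.1600 + 141.0·114.0) / (Q + 141.0) = 28
→ Q = 141.0·(114.0 − 28)/(28 − 0.1600) = 435.6 L/s.

436 L/s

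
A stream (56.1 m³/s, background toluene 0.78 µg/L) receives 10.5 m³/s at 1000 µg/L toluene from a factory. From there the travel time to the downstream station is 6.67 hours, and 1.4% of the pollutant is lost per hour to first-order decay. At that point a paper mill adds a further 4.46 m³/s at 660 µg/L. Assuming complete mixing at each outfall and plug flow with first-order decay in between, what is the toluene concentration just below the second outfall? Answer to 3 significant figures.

Mixed concentration C = ΣQC/ΣQ = (56.10·0.7800 + 10.50·1000) / 66.60 = 10540/66.60 = 158.3 µg/L; combined flow 66.60 m³/s.
1.4%/h lost → k = −ln(1 − 0.014) = 0.01410 h⁻¹.
After decay, C = 158.3 × e^(−kt) = 158.3 × 0.9102 = 144.1 µg/L.
Second outfall: C = (66.60·144.1 + 4.460·660.0)/71.06 = 176.5 µg/L.

176 µg/L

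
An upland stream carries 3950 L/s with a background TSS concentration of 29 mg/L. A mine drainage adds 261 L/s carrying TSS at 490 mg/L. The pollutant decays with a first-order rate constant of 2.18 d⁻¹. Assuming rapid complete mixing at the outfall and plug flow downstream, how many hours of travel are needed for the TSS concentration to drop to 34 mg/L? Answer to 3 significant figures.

5.80 h

Mixed concentration C = ΣQC/ΣQ = (3950·29.00 + 261.0·490.0) / 4211 = 242400/4211 = 57.57 mg/L.
57.57·exp(−k·t) = 34 → t = ln(57.57/34)/k = 20870 s = 5.798 h.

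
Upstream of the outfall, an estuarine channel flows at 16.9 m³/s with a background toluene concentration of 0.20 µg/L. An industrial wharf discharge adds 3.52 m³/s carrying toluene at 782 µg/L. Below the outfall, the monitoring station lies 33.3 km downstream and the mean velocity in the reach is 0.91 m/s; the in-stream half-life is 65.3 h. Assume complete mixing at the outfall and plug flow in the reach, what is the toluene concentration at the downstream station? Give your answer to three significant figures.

After mixing, C = (16.90·0.2000 + 3.520·782.0) / 20.42 = 2756/20.42 = 135.0 µg/L.
Travel time t = 33.3·1000 / 0.91 = 36590 s = 10.16 h.
Half-life 65.3 h → k = ln 2 / 65.3 = 0.01061 h⁻¹ = 0.2548 d⁻¹.
Applying C = C₀e^(−kt): 135.0 × 0.8977 = 121.2 µg/L.

121 µg/L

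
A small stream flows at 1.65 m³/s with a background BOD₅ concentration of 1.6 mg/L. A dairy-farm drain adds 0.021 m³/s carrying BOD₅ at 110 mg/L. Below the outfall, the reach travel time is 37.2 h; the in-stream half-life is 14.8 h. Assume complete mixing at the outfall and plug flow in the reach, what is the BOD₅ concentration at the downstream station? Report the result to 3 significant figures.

0.519 mg/L

Mixed concentration C = ΣQC/ΣQ = (1.650·1.600 + 0.02100·110.0) / 1.671 = 4.950/1.671 = 2.962 mg/L.
Half-life 14.8 h → k = ln 2 / 14.8 = 0.04683 h⁻¹ = 1.124 d⁻¹.
Decay over the reach: 2.962·exp(−kt) = 2.962·0.1751 = 0.5188 mg/L.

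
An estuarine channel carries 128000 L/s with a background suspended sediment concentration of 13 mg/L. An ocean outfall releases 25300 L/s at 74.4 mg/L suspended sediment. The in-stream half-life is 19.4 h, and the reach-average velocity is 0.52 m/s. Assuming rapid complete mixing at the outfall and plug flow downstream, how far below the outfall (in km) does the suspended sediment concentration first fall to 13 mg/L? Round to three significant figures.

30.2 km

Mass balance: C = (128000·13.00 + 25300·74.40) / 153300 = 3546000/153300 = 23.13 mg/L.
Half-life 19.4 h → k = ln 2 / 19.4 = 0.03573 h⁻¹ = 0.8575 d⁻¹.
Set 23.13·exp(−k·t) = 13 → t = ln(23.13/13)/k = 58070 s = 16.13 h.
Distance = v·t = 0.52·58070 = 30200 m = 30.20 km.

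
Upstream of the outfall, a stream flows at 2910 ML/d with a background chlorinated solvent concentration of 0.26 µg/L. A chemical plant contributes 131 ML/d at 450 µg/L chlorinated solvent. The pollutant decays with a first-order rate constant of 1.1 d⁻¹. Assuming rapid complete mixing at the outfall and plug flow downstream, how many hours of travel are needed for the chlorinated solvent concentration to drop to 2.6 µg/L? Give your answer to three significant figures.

Mixed concentration C = ΣQC/ΣQ = (2910·0.2600 + 131.0·450.0) / 3041 = 59710/3041 = 19.63 µg/L.
19.63·exp(−k·t) = 2.6 → t = ln(19.63/2.6)/k = 158800 s = 44.11 h.

44.1 h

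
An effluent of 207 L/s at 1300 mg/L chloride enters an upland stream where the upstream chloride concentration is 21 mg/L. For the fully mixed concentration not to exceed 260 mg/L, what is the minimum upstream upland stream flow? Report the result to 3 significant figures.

901 L/s

Set C_mix = 260: (Q·21.00 + 207.0·1300) / (Q + 207.0) = 260
→ Q = 207.0·(1300 − 260)/(260 − 21.00) = 900.8 L/s.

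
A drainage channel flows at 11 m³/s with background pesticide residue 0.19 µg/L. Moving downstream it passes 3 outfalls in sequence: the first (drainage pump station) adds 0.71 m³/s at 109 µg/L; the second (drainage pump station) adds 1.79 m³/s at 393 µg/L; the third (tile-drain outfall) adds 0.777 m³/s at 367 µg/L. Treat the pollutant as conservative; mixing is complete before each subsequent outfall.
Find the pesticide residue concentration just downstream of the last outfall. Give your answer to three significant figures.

74.8 µg/L

After outfall 1: Q = 11.00 + 0.7100 = 11.71 m³/s; C = (11.00·0.1900 + 0.7100·109.0)/11.71 = 6.787 µg/L.
After outfall 2: Q = 11.71 + 1.790 = 13.50 m³/s; C = (11.71·6.787 + 1.790·393.0)/13.50 = 58.00 µg/L.
After outfall 3: Q = 13.50 + 0.7770 = 14.28 m³/s; C = (13.50·58.00 + 0.7770·367.0)/14.28 = 74.81 µg/L.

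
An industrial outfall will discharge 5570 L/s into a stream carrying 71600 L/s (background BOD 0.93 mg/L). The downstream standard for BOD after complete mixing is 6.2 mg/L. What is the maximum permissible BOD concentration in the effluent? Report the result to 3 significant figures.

At the limit, (Qr·Cr + Qe·Cₑ)/(Qr + Qe) = 6.2:
Cₑ = (77170·6.2 − 71600·0.9300) / 5570 = 73.94 mg/L.

73.9 mg/L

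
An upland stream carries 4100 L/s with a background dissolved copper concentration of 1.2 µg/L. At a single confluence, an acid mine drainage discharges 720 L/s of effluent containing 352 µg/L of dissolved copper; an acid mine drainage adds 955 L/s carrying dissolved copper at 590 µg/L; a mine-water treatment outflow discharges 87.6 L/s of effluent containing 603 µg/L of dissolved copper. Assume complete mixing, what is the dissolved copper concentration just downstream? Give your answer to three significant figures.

149 µg/L

After mixing, C = (4100·1.200 + 720.0·352.0 + 955.0·590.0 + 87.60·603.0) / 5863 = 874600/5863 = 149.2 µg/L.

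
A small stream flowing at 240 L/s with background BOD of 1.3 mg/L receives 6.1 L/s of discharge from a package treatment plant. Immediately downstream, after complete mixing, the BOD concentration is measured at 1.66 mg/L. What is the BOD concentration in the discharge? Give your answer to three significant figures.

Mass balance: 240.0·1.300 + 6.100·Cₑ = 246.1·1.660
→ Cₑ = (246.1·1.660 − 240.0·1.300) / 6.100 = 15.82 mg/L.

15.8 mg/L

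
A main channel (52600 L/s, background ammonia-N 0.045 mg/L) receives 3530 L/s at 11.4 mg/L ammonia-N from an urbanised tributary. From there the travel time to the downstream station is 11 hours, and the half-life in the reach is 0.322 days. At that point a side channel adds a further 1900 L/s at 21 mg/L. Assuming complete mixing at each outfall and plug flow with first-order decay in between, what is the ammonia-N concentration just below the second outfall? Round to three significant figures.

Conservation of mass: C = (52600·0.04500 + 3530·11.40) / 56130 = 42610/56130 = 0.7591 mg/L; combined flow 56130 L/s.
Half-life 0.322 d → k = ln 2 / 0.322 = 2.153 d⁻¹.
Decay over the reach: 0.7591·exp(−kt) = 0.7591·0.3728 = 0.2830 mg/L.
At the second outfall, C = (56130·0.2830 + 1900·21.00) / (56130 + 1900) = 0.9613 mg/L.

0.961 mg/L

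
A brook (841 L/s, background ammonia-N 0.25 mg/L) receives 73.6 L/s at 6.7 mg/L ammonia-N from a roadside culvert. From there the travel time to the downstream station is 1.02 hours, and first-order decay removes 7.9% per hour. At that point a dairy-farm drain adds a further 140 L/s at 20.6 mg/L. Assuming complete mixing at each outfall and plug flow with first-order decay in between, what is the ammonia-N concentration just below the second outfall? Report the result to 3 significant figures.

3.35 mg/L

Conservation of mass: C = (841.0·0.2500 + 73.60·6.700) / 914.6 = 703.4/914.6 = 0.7690 mg/L; combined flow 914.6 L/s.
7.9%/h lost → k = −ln(1 − 0.079) = 0.08230 h⁻¹.
First-order decay: C = 0.7690·exp(−k·t) = 0.7690·0.9195 = 0.7071 mg/L.
At the second outfall, C = (914.6·0.7071 + 140.0·20.60) / (914.6 + 140.0) = 3.348 mg/L.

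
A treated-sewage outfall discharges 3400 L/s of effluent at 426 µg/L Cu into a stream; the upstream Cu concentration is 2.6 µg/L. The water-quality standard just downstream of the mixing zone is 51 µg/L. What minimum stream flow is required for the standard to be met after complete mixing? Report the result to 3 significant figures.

Set C_mix = 51: (Q·2.600 + 3400·426.0) / (Q + 3400) = 51
→ Q = 3400·(426.0 − 51)/(51 − 2.600) = 26340 L/s.

26300 L/s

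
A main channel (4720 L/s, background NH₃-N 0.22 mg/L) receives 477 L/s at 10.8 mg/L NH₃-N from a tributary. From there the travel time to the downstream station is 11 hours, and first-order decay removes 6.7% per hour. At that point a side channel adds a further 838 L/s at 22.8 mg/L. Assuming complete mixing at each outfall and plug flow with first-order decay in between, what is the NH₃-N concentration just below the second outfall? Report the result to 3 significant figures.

Conservation of mass: C = (4720·0.2200 + 477.0·10.80) / 5197 = 6190/5197 = 1.191 mg/L; combined flow 5197 L/s.
6.7%/h lost → k = −ln(1 − 0.067) = 0.06935 h⁻¹.
Decay over the reach: 1.191·exp(−kt) = 1.191·0.4663 = 0.5554 mg/L.
At the second outfall, C = (5197·0.5554 + 838.0·22.80) / (5197 + 838.0) = 3.644 mg/L.

3.64 mg/L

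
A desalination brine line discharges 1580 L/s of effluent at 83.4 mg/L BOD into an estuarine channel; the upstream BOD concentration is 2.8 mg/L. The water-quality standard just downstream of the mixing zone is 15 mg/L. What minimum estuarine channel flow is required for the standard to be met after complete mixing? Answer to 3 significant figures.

Set C_mix = 15: (Q·2.800 + 1580·83.40) / (Q + 1580) = 15
→ Q = 1580·(83.40 − 15)/(15 − 2.800) = 8858 L/s.

8860 L/s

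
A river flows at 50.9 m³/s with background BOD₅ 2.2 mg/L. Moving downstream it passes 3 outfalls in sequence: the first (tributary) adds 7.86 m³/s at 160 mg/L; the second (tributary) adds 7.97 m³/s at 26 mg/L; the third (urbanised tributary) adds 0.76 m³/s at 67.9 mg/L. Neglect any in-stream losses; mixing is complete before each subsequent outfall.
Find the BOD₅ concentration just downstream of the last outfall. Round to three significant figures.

24.1 mg/L

After outfall 1: Q = 50.90 + 7.860 = 58.76 m³/s; C = (50.90·2.200 + 7.860·160.0)/58.76 = 23.31 mg/L.
After outfall 2: Q = 58.76 + 7.970 = 66.73 m³/s; C = (58.76·23.31 + 7.970·26.00)/66.73 = 23.63 mg/L.
After outfall 3: Q = 66.73 + 0.7600 = 67.49 m³/s; C = (66.73·23.63 + 0.7600·67.90)/67.49 = 24.13 mg/L.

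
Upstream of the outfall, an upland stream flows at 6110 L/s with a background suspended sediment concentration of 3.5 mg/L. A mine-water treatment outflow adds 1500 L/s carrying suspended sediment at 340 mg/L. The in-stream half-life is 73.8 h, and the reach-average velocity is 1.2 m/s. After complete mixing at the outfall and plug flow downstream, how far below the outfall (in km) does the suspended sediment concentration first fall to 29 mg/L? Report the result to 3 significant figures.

Mixed concentration C = ΣQC/ΣQ = (6110·3.500 + 1500·340.0) / 7610 = 531400/7610 = 69.83 mg/L.
Half-life 73.8 h → k = ln 2 / 73.8 = 0.009392 h⁻¹ = 0.2254 d⁻¹.
Set 69.83·exp(−k·t) = 29 → t = ln(69.83/29)/k = 336800 s = 93.56 h.
Distance = v·t = 1.2·336800 = 404200 m = 404.2 km.

404 km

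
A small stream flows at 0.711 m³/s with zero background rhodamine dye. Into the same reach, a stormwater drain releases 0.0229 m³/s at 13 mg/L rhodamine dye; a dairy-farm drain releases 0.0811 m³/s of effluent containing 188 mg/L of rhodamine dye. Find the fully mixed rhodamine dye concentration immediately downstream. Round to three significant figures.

19.1 mg/L

Mass balance: C = (0.7110·0 + 0.02290·13.00 + 0.08110·188.0) / 0.8150 = 15.54/0.8150 = 19.07 mg/L.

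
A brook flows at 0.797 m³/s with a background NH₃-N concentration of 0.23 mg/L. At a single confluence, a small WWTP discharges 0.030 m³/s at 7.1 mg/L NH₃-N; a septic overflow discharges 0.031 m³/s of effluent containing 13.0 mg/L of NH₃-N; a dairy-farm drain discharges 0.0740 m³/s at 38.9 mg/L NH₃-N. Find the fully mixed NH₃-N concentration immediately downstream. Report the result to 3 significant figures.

Mixed concentration C = ΣQC/ΣQ = (0.7970·0.2300 + 0.03000·7.100 + 0.03100·13.00 + 0.07400·38.90) / 0.9320 = 3.678/0.9320 = 3.946 mg/L.

3.95 mg/L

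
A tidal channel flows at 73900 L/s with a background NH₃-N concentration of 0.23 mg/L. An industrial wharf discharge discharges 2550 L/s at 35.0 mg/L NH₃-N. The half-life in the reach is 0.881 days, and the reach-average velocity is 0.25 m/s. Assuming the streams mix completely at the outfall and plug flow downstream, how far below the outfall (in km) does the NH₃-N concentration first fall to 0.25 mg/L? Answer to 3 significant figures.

After mixing, C = (73900·0.2300 + 2550·35.00) / 76450 = 106200/76450 = 1.390 mg/L.
Half-life 0.881 d → k = ln 2 / 0.881 = 0.7868 d⁻¹.
Set 1.390·exp(−k·t) = 0.25 → t = ln(1.390/0.25)/k = 188400 s = 52.33 h.
Distance = v·t = 0.25·188400 = 47100 m = 47.10 km.

47.1 km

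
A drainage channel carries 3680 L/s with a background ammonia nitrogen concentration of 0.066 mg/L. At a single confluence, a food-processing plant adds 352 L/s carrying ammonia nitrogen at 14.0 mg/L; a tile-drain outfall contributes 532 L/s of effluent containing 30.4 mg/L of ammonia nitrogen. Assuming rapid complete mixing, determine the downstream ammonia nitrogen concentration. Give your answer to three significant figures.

Mass balance: C = (3680·0.06600 + 352.0·14.00 + 532.0·30.40) / 4564 = 21340/4564 = 4.677 mg/L.

4.68 mg/L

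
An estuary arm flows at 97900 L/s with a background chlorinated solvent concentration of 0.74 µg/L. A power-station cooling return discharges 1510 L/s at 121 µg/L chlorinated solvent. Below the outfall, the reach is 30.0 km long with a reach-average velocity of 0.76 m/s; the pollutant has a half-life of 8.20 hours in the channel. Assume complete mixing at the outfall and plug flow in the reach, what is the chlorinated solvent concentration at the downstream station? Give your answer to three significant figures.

Mixed concentration C = ΣQC/ΣQ = (97900·0.7400 + 1510·121.0) / 99410 = 255200/99410 = 2.567 µg/L.
Travel time t = 30.0·1000 / 0.76 = 39470 s = 10.96 h.
Half-life 8.20 h → k = ln 2 / 8.20 = 0.08453 h⁻¹ = 2.029 d⁻¹.
After decay, C = 2.567 × e^(−kt) = 2.567 × 0.3958 = 1.016 µg/L.

1.02 µg/L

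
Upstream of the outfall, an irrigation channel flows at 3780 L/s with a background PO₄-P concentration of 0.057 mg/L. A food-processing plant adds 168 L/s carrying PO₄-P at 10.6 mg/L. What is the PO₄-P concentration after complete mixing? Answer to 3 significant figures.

0.506 mg/L

Mixed concentration C = ΣQC/ΣQ = (3780·0.05700 + 168.0·10.60) / 3948 = 1996/3948 = 0.5056 mg/L.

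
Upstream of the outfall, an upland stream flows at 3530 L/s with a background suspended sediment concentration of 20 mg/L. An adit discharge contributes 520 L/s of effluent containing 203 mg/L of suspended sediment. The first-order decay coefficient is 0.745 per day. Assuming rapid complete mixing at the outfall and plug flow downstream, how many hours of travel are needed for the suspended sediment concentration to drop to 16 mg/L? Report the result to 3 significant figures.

32.2 h

After mixing, C = (3530·20.00 + 520.0·203.0) / 4050 = 176200/4050 = 43.50 mg/L.
43.50·exp(−k·t) = 16 → t = ln(43.50/16)/k = 116000 s = 32.22 h.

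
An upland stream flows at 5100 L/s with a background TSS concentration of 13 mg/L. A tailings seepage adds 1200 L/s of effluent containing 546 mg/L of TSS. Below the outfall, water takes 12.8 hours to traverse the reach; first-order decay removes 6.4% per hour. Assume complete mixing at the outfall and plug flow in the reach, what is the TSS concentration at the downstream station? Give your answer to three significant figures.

49.1 mg/L

Conservation of mass: C = (5100·13.00 + 1200·546.0) / 6300 = 721500/6300 = 114.5 mg/L.
6.4%/h lost → k = −ln(1 − 0.064) = 0.06614 h⁻¹.
Decay over the reach: 114.5·exp(−kt) = 114.5·0.4289 = 49.12 mg/L.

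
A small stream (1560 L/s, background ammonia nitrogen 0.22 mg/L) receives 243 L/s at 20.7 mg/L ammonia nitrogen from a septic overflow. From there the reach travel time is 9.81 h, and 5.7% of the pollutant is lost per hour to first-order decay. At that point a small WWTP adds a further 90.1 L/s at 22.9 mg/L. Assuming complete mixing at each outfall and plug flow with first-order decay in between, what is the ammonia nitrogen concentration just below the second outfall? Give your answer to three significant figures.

After mixing, C = (1560·0.2200 + 243.0·20.70) / 1803 = 5373/1803 = 2.980 mg/L; combined flow 1803 L/s.
5.7%/h lost → k = −ln(1 − 0.057) = 0.05869 h⁻¹.
Applying C = C₀e^(−kt): 2.980 × 0.5623 = 1.676 mg/L.
At the second outfall, C = (1803·1.676 + 90.10·22.90) / (1803 + 90.10) = 2.686 mg/L.

2.69 mg/L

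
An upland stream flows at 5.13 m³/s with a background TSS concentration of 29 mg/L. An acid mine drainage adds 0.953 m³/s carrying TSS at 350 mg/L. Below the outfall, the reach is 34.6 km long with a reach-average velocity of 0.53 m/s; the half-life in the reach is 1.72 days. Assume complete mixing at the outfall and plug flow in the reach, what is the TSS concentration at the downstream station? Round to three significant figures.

58.5 mg/L

Flow-weighted average: C = (5.130·29.00 + 0.9530·350.0) / 6.083 = 482.3/6.083 = 79.29 mg/L.
Travel time t = 34.6·1000 / 0.53 = 65280 s = 18.13 h.
Half-life 1.72 d → k = ln 2 / 1.72 = 0.4030 d⁻¹.
Decay over the reach: 79.29·exp(−kt) = 79.29·0.7375 = 58.48 mg/L.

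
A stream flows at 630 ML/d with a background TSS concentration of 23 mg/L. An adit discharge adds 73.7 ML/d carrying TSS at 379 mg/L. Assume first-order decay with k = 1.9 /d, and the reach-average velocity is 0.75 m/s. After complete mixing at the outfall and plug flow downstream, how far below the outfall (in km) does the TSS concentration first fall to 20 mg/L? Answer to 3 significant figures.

37.6 km

After mixing, C = (630.0·23.00 + 73.70·379.0) / 703.7 = 42420/703.7 = 60.28 mg/L.
Set 60.28·exp(−k·t) = 20 → t = ln(60.28/20)/k = 50170 s = 13.94 h.
Distance = v·t = 0.75·50170 = 37630 m = 37.63 km.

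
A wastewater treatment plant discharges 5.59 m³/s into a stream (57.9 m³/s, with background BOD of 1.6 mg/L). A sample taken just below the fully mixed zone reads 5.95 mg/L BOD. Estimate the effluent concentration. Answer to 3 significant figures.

51.0 mg/L

Mass balance: 57.90·1.600 + 5.590·Cₑ = 63.49·5.950
→ Cₑ = (63.49·5.950 − 57.90·1.600) / 5.590 = 51.01 mg/L.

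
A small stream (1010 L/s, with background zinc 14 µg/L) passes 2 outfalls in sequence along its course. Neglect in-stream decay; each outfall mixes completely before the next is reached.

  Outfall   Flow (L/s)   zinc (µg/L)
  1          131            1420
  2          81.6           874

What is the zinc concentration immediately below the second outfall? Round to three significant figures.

After outfall 1: Q = 1010 + 131.0 = 1141 L/s; C = (1010·14.00 + 131.0·1420)/1141 = 175.4 µg/L.
After outfall 2: Q = 1141 + 81.60 = 1223 L/s; C = (1141·175.4 + 81.60·874.0)/1223 = 222.1 µg/L.

222 µg/L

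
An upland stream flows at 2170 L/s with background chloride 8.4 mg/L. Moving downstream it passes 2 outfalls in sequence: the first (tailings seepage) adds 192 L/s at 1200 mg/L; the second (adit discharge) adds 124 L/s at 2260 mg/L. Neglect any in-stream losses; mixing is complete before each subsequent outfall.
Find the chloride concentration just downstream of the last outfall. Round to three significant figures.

Below outfall 1: Q → 2362 L/s, C = (2170·8.400 + 192.0·1200)/2362 = 105.3 mg/L.
Below outfall 2: Q → 2486 L/s, C = (2362·105.3 + 124.0·2260)/2486 = 212.7 mg/L.

213 mg/L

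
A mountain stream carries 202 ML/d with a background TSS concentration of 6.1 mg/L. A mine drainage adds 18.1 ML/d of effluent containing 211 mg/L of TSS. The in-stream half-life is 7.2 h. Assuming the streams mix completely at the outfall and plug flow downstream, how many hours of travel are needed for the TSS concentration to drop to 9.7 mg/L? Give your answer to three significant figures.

8.95 h

Flow-weighted average: C = (202.0·6.100 + 18.10·211.0) / 220.1 = 5051/220.1 = 22.95 mg/L.
Half-life 7.2 h → k = ln 2 / 7.2 = 0.09627 h⁻¹ = 2.310 d⁻¹.
22.95·exp(−k·t) = 9.7 → t = ln(22.95/9.7)/k = 32200 s = 8.946 h.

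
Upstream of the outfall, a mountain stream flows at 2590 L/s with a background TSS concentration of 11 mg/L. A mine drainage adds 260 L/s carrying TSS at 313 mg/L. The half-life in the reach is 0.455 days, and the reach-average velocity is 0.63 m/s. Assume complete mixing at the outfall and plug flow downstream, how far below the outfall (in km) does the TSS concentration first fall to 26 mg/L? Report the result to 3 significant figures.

14.1 km

After mixing, C = (2590·11.00 + 260.0·313.0) / 2850 = 109900/2850 = 38.55 mg/L.
Half-life 0.455 d → k = ln 2 / 0.455 = 1.523 d⁻¹.
Set 38.55·exp(−k·t) = 26 → t = ln(38.55/26)/k = 22340 s = 6.205 h.
Distance = v·t = 0.63·22340 = 14070 m = 14.07 km.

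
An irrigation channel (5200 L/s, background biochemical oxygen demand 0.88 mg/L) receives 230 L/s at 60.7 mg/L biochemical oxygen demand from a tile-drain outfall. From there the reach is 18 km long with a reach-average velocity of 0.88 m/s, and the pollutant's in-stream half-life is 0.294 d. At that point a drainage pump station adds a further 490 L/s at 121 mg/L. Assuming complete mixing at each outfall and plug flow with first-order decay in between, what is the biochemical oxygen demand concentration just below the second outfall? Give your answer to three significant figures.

After mixing, C = (5200·0.8800 + 230.0·60.70) / 5430 = 18540/5430 = 3.414 mg/L; combined flow 5430 L/s.
Travel time t = 18·1000 / 0.88 = 20450 s = 5.682 h.
Half-life 0.294 d → k = ln 2 / 0.294 = 2.358 d⁻¹.
First-order decay: C = 3.414·exp(−k·t) = 3.414·0.5723 = 1.954 mg/L.
Second outfall: C = (5430·1.954 + 490.0·121.0)/5920 = 11.81 mg/L.

11.8 mg/L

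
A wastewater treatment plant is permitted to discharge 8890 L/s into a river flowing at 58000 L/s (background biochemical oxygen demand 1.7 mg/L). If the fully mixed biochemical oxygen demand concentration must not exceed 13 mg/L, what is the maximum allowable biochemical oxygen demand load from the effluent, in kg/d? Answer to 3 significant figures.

Mass balance at the limit: 58000·1.700 + 8890·Cₑ = 66890·13 → Cₑ = 86.72 mg/L.
8890 L/s = 8.890 m³/s. Load = 8.890 m³/s × 86.72 g/m³ × 86 400 s/d = 66610 kg/d.

66600 kg/d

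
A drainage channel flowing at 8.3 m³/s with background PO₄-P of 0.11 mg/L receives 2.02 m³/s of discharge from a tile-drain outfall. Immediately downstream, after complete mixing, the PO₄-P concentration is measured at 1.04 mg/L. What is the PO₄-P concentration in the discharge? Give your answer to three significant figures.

Mass balance: 8.300·0.1100 + 2.020·Cₑ = 10.32·1.040
→ Cₑ = (10.32·1.040 − 8.300·0.1100) / 2.020 = 4.861 mg/L.

4.86 mg/L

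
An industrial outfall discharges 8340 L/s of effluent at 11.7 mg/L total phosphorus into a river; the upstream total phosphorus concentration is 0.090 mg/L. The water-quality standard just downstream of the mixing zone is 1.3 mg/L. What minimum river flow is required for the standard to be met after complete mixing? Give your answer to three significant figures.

Set C_mix = 1.3: (Q·0.09000 + 8340·11.70) / (Q + 8340) = 1.3
→ Q = 8340·(11.70 − 1.3)/(1.3 − 0.09000) = 71680 L/s.

71700 L/s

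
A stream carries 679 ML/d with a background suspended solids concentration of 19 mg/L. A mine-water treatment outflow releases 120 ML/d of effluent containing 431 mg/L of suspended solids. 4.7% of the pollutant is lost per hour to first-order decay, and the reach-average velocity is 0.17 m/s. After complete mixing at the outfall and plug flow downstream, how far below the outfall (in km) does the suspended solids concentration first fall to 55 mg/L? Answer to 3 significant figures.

After mixing, C = (679.0·19.00 + 120.0·431.0) / 799.0 = 64620/799.0 = 80.88 mg/L.
4.7%/h lost → k = −ln(1 − 0.047) = 0.04814 h⁻¹.
Set 80.88·exp(−k·t) = 55 → t = ln(80.88/55)/k = 28840 s = 8.010 h.
Distance = v·t = 0.17·28840 = 4902 m = 4.902 km.

4.90 km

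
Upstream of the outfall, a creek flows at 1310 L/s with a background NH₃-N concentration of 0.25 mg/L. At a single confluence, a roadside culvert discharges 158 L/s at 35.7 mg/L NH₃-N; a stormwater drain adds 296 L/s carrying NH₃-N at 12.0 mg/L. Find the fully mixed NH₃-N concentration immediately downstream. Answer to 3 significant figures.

Flow-weighted average: C = (1310·0.2500 + 158.0·35.70 + 296.0·12.00) / 1764 = 9520/1764 = 5.397 mg/L.

5.40 mg/L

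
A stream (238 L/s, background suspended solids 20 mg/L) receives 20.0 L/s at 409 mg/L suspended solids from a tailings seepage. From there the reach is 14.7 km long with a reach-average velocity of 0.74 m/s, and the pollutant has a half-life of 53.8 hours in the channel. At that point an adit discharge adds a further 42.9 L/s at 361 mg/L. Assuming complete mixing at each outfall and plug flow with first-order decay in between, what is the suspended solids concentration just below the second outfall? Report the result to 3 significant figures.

91.5 mg/L

After mixing, C = (238.0·20.00 + 20.00·409.0) / 258.0 = 12940/258.0 = 50.16 mg/L; combined flow 258.0 L/s.
Travel time t = 14.7·1000 / 0.74 = 19860 s = 5.518 h.
Half-life 53.8 h → k = ln 2 / 53.8 = 0.01288 h⁻¹ = 0.3092 d⁻¹.
Applying C = C₀e^(−kt): 50.16 × 0.9314 = 46.71 mg/L.
Second outfall: C = (258.0·46.71 + 42.90·361.0)/300.9 = 91.52 mg/L.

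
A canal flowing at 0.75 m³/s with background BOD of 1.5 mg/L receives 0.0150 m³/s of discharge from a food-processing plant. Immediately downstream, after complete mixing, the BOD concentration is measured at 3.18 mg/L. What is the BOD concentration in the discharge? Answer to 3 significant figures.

Mass balance: 0.7500·1.500 + 0.01500·Cₑ = 0.7650·3.180
→ Cₑ = (0.7650·3.180 − 0.7500·1.500) / 0.01500 = 87.18 mg/L.

87.2 mg/L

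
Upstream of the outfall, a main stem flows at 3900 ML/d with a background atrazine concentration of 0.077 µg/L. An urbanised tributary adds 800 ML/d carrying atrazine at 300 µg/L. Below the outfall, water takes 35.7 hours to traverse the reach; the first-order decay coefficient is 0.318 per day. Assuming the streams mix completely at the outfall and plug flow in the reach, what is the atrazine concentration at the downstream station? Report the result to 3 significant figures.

31.9 µg/L

Mass balance: C = (3900·0.07700 + 800.0·300.0) / 4700 = 240300/4700 = 51.13 µg/L.
Applying C = C₀e^(−kt): 51.13 × 0.6231 = 31.86 µg/L.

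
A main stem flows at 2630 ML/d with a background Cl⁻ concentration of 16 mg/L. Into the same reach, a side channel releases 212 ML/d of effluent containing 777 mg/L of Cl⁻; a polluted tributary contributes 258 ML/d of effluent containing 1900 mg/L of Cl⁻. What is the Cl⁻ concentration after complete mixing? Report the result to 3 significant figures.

225 mg/L

Mass balance: C = (2630·16.00 + 212.0·777.0 + 258.0·1900) / 3100 = 697000/3100 = 224.8 mg/L.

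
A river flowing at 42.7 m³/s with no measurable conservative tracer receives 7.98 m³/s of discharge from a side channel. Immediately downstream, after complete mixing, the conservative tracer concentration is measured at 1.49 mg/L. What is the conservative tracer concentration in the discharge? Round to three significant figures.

9.46 mg/L

Mass balance: 42.70·0 + 7.980·Cₑ = 50.68·1.490
→ Cₑ = (50.68·1.490 − 42.70·0) / 7.980 = 9.463 mg/L.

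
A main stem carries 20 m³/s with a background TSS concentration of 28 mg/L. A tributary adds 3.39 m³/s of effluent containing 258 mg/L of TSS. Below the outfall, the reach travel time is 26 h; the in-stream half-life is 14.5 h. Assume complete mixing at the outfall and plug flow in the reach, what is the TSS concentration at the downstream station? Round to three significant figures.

17.7 mg/L

After mixing, C = (20.00·28.00 + 3.390·258.0) / 23.39 = 1435/23.39 = 61.33 mg/L.
Half-life 14.5 h → k = ln 2 / 14.5 = 0.04780 h⁻¹ = 1.147 d⁻¹.
After decay, C = 61.33 × e^(−kt) = 61.33 × 0.2886 = 17.70 mg/L.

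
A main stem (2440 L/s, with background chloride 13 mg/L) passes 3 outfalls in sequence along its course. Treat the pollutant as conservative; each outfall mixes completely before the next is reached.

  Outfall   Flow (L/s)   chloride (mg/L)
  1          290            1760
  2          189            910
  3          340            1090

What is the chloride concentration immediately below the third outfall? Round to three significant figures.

Below outfall 1: Q → 2730 L/s, C = (2440·13.00 + 290.0·1760)/2730 = 198.6 mg/L.
Below outfall 2: Q → 2919 L/s, C = (2730·198.6 + 189.0·910.0)/2919 = 244.6 mg/L.
Below outfall 3: Q → 3259 L/s, C = (2919·244.6 + 340.0·1090)/3259 = 332.8 mg/L.

333 mg/L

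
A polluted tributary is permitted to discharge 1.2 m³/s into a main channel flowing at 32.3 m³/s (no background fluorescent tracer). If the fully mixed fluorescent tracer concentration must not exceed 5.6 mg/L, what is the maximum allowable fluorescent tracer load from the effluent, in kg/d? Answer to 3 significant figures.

16200 kg/d

Mass balance at the limit: 32.30·0 + 1.200·Cₑ = 33.50·5.6 → Cₑ = 156.3 mg/L.
Load = 1.200 m³/s × 156.3 g/m³ × 86 400 s/d = 16210 kg/d.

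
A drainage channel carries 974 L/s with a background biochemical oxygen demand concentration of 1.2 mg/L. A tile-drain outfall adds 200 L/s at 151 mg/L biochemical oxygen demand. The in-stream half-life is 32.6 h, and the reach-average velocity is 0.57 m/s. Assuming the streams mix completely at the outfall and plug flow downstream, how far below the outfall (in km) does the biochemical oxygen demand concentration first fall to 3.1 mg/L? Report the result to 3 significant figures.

Mass balance: C = (974.0·1.200 + 200.0·151.0) / 1174 = 31370/1174 = 26.72 mg/L.
Half-life 32.6 h → k = ln 2 / 32.6 = 0.02126 h⁻¹ = 0.5103 d⁻¹.
Set 26.72·exp(−k·t) = 3.1 → t = ln(26.72/3.1)/k = 364700 s = 101.3 h.
Distance = v·t = 0.57·364700 = 207900 m = 207.9 km.

208 km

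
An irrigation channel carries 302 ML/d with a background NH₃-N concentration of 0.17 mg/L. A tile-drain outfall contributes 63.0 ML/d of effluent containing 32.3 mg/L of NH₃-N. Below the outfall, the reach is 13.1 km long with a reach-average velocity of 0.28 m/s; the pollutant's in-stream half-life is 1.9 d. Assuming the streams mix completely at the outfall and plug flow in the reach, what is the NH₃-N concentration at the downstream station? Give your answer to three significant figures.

Mass balance: C = (302.0·0.1700 + 63.00·32.30) / 365.0 = 2086/365.0 = 5.716 mg/L.
Travel time t = 13.1·1000 / 0.28 = 46790 s = 13.00 h.
Half-life 1.9 d → k = ln 2 / 1.9 = 0.3648 d⁻¹.
First-order decay: C = 5.716·exp(−k·t) = 5.716·0.8207 = 4.691 mg/L.

4.69 mg/L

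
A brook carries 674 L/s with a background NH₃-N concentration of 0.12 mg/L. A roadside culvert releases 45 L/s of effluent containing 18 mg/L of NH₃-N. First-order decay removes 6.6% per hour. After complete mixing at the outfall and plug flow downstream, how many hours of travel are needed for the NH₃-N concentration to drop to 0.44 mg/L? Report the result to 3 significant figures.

15.2 h

Mixed concentration C = ΣQC/ΣQ = (674.0·0.1200 + 45.00·18.00) / 719.0 = 890.9/719.0 = 1.239 mg/L.
6.6%/h lost → k = −ln(1 − 0.066) = 0.06828 h⁻¹.
1.239·exp(−k·t) = 0.44 → t = ln(1.239/0.44)/k = 54590 s = 15.16 h.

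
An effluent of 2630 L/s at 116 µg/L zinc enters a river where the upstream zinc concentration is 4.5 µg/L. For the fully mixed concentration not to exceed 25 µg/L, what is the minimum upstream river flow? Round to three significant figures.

Set C_mix = 25: (Q·4.500 + 2630·116.0) / (Q + 2630) = 25
→ Q = 2630·(116.0 − 25)/(25 − 4.500) = 11670 L/s.

11700 L/s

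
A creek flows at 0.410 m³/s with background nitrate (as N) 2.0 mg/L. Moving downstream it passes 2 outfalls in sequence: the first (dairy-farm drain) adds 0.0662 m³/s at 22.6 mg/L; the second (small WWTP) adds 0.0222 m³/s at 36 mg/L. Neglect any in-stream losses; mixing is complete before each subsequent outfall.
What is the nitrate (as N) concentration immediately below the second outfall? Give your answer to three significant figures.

Outfall 1: combined Q = 0.4762 m³/s; C = (0.4100·2.000 + 0.06620·22.60)/0.4762 = 4.864 mg/L.
Outfall 2: combined Q = 0.4984 m³/s; C = (0.4762·4.864 + 0.02220·36.00)/0.4984 = 6.251 mg/L.

6.25 mg/L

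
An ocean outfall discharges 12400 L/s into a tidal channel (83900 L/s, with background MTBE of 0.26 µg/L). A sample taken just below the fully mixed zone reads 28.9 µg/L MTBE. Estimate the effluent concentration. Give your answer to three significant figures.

223 µg/L

Mass balance: 83900·0.2600 + 12400·Cₑ = 96300·28.90
→ Cₑ = (96300·28.90 − 83900·0.2600) / 12400 = 222.7 µg/L.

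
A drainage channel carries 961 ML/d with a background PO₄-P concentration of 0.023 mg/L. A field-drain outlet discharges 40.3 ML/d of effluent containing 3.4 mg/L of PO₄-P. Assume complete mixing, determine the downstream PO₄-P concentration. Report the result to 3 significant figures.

Mixed concentration C = ΣQC/ΣQ = (961.0·0.02300 + 40.30·3.400) / 1001 = 159.1/1001 = 0.1589 mg/L.

0.159 mg/L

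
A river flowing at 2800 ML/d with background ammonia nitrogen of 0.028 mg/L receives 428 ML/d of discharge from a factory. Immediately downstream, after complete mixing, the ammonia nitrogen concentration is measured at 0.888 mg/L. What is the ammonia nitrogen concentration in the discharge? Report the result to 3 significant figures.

Mass balance: 2800·0.02800 + 428.0·Cₑ = 3228·0.8880
→ Cₑ = (3228·0.8880 − 2800·0.02800) / 428.0 = 6.514 mg/L.

6.51 mg/L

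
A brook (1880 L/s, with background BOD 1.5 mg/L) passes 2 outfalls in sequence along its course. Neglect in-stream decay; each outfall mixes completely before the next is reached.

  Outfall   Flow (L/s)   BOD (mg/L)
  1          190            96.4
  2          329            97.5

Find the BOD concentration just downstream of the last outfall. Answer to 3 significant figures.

After outfall 1: Q = 1880 + 190.0 = 2070 L/s; C = (1880·1.500 + 190.0·96.40)/2070 = 10.21 mg/L.
After outfall 2: Q = 2070 + 329.0 = 2399 L/s; C = (2070·10.21 + 329.0·97.50)/2399 = 22.18 mg/L.

22.2 mg/L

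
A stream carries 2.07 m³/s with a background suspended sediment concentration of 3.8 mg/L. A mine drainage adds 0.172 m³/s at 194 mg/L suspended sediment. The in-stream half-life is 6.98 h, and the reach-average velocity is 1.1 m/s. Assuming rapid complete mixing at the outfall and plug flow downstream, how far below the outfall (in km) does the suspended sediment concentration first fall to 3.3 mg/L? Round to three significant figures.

Flow-weighted average: C = (2.070·3.800 + 0.1720·194.0) / 2.242 = 41.23/2.242 = 18.39 mg/L.
Half-life 6.98 h → k = ln 2 / 6.98 = 0.09930 h⁻¹ = 2.383 d⁻¹.
Set 18.39·exp(−k·t) = 3.3 → t = ln(18.39/3.3)/k = 62280 s = 17.30 h.
Distance = v·t = 1.1·62280 = 68510 m = 68.51 km.

68.5 km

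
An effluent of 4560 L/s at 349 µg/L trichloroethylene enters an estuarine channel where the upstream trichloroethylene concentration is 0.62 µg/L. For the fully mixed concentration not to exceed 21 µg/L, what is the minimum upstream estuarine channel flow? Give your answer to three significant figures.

73400 L/s

Set C_mix = 21: (Q·0.6200 + 4560·349.0) / (Q + 4560) = 21
→ Q = 4560·(349.0 − 21)/(21 − 0.6200) = 73390 L/s.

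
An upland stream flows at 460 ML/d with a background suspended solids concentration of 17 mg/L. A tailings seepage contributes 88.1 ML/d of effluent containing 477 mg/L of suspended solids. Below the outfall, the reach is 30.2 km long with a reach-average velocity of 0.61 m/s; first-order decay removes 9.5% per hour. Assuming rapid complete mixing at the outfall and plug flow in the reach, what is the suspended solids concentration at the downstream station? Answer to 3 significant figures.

23.0 mg/L

Mass balance: C = (460.0·17.00 + 88.10·477.0) / 548.1 = 49840/548.1 = 90.94 mg/L.
Travel time t = 30.2·1000 / 0.61 = 49510 s = 13.75 h.
9.5%/h lost → k = −ln(1 − 0.095) = 0.09982 h⁻¹.
After decay, C = 90.94 × e^(−kt) = 90.94 × 0.2534 = 23.04 mg/L.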